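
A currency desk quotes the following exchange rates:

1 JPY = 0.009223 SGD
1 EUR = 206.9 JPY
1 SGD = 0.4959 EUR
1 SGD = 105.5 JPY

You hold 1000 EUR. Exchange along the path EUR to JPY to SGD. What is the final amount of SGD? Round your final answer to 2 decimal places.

1908.24

1000 EUR × 206.9 = 206900 JPY
206900 JPY × 0.009223 = 1908.2387 SGD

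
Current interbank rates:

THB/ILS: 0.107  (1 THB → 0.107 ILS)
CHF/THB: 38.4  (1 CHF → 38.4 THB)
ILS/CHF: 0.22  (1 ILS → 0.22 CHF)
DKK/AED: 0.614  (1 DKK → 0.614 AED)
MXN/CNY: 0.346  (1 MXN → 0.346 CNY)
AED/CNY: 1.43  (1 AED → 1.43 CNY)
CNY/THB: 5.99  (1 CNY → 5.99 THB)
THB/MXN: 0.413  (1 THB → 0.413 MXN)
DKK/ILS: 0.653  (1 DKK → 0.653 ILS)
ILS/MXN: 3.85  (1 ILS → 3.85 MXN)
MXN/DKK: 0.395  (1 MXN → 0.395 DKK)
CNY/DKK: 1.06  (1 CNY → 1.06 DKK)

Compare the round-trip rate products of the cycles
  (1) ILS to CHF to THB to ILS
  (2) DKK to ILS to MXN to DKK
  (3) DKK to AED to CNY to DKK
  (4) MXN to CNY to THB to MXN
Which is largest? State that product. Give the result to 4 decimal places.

0.9930

(1) 0.22 × 38.4 × 0.107 = 0.90394
(2) 0.653 × 3.85 × 0.395 = 0.99305
(3) 0.614 × 1.43 × 1.06 = 0.93070
(4) 0.346 × 5.99 × 0.413 = 0.85596
Highest is cycle (2) at 0.9930 (≤1, no arbitrage).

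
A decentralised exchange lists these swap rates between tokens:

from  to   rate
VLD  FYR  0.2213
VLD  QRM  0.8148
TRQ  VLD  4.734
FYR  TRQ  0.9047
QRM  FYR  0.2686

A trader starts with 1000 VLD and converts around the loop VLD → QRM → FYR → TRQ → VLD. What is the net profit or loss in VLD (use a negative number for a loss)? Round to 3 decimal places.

-62.676

1000 VLD × 0.8148 = 814.8 QRM
814.8 QRM × 0.2686 = 218.85528 FYR
218.85528 FYR × 0.9047 = 197.998371816 TRQ
197.998371816 TRQ × 4.734 = 937.324292176944 VLD
Net change: 937.324292176944 − 1000 = -62.675707823056 VLD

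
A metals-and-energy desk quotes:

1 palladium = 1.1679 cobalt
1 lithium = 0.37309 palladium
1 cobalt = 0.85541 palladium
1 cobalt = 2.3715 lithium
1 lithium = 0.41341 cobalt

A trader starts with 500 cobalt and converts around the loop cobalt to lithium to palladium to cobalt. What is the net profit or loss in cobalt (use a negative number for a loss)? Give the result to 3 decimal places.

16.669

500 cobalt × 2.3715 = 1185.75 lithium
1185.75 lithium × 0.37309 = 442.3914675 palladium
442.3914675 palladium × 1.1679 = 516.66899489325 cobalt
Net change: 516.66899489325 − 500 = 16.66899489325 cobalt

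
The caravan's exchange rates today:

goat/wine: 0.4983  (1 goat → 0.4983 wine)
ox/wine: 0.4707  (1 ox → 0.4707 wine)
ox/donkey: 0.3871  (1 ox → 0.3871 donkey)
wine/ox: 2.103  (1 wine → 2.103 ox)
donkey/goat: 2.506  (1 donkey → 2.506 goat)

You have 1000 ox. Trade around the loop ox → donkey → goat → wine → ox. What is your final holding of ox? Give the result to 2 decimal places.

1016.56

1000 ox × 0.3871 = 387.1 donkey
387.1 donkey × 2.506 = 970.0726 goat
970.0726 goat × 0.4983 = 483.38717658 wine
483.38717658 wine × 2.103 = 1016.56323234774 ox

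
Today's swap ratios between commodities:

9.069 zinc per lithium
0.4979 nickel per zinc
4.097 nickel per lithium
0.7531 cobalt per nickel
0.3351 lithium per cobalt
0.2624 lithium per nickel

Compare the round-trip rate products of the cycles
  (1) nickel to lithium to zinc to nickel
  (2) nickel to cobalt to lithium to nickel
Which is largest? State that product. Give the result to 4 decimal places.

1.1849

(1) 0.2624 × 9.069 × 0.4979 = 1.18486
(2) 0.7531 × 0.3351 × 4.097 = 1.03393
Highest is cycle (1) at 1.1849 (>1, arbitrage).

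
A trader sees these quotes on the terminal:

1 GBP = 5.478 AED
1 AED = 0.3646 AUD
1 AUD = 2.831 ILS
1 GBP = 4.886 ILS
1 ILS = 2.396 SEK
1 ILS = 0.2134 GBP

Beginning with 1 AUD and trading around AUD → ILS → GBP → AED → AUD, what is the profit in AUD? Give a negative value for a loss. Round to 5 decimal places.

0.20663

1 AUD × 2.831 = 2.831 ILS
2.831 ILS × 0.2134 = 0.6041354 GBP
0.6041354 GBP × 5.478 = 3.3094537212 AED
3.3094537212 AED × 0.3646 = 1.20662682674952 AUD
Net change: 1.20662682674952 − 1 = 0.20662682674952 AUD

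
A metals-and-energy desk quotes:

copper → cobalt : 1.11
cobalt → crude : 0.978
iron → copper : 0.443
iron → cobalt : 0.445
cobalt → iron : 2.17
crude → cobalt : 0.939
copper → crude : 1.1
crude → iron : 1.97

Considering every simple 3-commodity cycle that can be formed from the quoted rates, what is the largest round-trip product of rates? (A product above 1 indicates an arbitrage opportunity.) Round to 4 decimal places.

copper→cobalt→iron→copper: 1.11 × 2.17 × 0.443 = 1.06705
copper→crude→iron→copper: 1.1 × 1.97 × 0.443 = 0.95998
crude→iron→cobalt→crude: 1.97 × 0.445 × 0.978 = 0.85736
Maximum is copper→cobalt→iron→copper at 1.0671; arbitrage exists.

1.0671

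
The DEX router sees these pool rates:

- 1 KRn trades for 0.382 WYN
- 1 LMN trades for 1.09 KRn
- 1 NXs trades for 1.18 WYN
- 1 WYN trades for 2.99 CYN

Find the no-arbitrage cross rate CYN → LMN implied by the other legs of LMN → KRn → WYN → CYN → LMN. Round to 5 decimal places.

Known legs of the cycle: 1.09 × 0.382 × 2.99 = 1.2449762
For no arbitrage the full-cycle product must be 1, so the missing rate is 1 / 1.2449762 ≈ 0.8032282.

0.80323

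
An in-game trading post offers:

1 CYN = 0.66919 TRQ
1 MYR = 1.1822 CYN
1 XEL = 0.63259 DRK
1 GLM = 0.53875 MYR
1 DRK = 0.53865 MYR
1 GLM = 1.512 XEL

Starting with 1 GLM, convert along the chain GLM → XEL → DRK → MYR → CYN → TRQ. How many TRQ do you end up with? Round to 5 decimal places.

1 GLM × 1.512 = 1.512 XEL
1.512 XEL × 0.63259 = 0.95647608 DRK
0.95647608 DRK × 0.53865 = 0.515205840492 MYR
0.515205840492 MYR × 1.1822 = 0.6090763446296424 CYN
0.6090763446296424 CYN × 0.66919 = 0.407587799062710397656 TRQ

0.40759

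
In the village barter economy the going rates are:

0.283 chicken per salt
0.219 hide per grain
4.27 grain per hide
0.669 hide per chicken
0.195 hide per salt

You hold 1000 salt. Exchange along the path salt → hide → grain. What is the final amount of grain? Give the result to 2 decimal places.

1000 salt × 0.195 = 195 hide
195 hide × 4.27 = 832.65 grain

832.65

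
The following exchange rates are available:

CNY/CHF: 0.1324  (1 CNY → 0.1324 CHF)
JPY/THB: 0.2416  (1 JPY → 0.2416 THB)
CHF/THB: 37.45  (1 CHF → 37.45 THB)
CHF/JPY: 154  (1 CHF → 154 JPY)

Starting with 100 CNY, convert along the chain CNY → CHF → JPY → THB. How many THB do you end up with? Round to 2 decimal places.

492.61

100 CNY × 0.1324 = 13.24 CHF
13.24 CHF × 154 = 2038.96 JPY
2038.96 JPY × 0.2416 = 492.612736 THB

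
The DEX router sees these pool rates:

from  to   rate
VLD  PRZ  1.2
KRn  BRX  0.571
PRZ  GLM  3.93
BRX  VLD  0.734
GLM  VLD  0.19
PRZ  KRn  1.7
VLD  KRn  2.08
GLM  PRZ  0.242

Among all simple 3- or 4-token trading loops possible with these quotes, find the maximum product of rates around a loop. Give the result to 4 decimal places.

GLM→VLD→PRZ→GLM: 0.19 × 1.2 × 3.93 = 0.89604
BRX→VLD→KRn→BRX: 0.734 × 2.08 × 0.571 = 0.87176
BRX→VLD→PRZ→KRn→BRX: 0.734 × 1.2 × 1.7 × 0.571 = 0.85499
Maximum is GLM→VLD→PRZ→GLM at 0.8960; no arbitrage — every cycle loses value.

0.8960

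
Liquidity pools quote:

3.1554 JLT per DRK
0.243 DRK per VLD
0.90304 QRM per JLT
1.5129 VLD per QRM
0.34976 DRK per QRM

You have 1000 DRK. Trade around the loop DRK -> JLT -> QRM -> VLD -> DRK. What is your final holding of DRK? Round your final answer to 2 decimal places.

1047.56

1000 DRK × 3.1554 = 3155.4 JLT
3155.4 JLT × 0.90304 = 2849.452416 QRM
2849.452416 QRM × 1.5129 = 4310.9365601664 VLD
4310.9365601664 VLD × 0.243 = 1047.5575841204352 DRK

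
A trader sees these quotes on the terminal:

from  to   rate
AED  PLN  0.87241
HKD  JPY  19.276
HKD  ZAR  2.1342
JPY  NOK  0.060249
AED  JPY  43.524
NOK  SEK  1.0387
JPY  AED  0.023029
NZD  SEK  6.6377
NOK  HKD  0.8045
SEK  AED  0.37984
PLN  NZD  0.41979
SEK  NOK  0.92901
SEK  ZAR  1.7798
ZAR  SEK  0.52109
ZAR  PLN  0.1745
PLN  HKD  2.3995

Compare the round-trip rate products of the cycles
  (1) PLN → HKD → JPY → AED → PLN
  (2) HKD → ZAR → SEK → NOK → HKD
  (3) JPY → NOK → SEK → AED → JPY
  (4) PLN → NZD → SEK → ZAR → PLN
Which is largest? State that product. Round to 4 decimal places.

(1) 2.3995 × 19.276 × 0.023029 × 0.87241 = 0.92925
(2) 2.1342 × 0.52109 × 0.92901 × 0.8045 = 0.83118
(3) 0.060249 × 1.0387 × 0.37984 × 43.524 = 1.03459
(4) 0.41979 × 6.6377 × 1.7798 × 0.1745 = 0.86540
Highest is cycle (3) at 1.0346 (>1, arbitrage).

1.0346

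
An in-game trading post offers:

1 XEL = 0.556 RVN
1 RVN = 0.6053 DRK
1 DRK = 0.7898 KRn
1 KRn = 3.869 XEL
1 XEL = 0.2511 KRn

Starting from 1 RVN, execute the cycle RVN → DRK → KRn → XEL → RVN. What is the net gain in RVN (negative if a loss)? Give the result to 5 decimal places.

0.02840

1 RVN × 0.6053 = 0.6053 DRK
0.6053 DRK × 0.7898 = 0.47806594 KRn
0.47806594 KRn × 3.869 = 1.84963712186 XEL
1.84963712186 XEL × 0.556 = 1.02839823975416 RVN
Net change: 1.02839823975416 − 1 = 0.02839823975416 RVN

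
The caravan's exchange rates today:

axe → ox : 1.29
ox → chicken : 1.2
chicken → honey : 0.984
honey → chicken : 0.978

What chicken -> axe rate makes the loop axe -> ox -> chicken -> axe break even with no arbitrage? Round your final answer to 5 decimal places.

0.64599

Known legs of the cycle: 1.29 × 1.2 = 1.548
For no arbitrage the full-cycle product must be 1, so the missing rate is 1 / 1.548 ≈ 0.6459948.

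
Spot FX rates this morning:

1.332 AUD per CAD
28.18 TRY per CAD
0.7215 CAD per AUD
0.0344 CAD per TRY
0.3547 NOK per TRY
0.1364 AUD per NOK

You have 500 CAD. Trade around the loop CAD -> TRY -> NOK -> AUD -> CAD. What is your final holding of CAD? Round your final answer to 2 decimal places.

500 CAD × 28.18 = 14090 TRY
14090 TRY × 0.3547 = 4997.723 NOK
4997.723 NOK × 0.1364 = 681.6894172 AUD
681.6894172 AUD × 0.7215 = 491.8389145098 CAD

491.84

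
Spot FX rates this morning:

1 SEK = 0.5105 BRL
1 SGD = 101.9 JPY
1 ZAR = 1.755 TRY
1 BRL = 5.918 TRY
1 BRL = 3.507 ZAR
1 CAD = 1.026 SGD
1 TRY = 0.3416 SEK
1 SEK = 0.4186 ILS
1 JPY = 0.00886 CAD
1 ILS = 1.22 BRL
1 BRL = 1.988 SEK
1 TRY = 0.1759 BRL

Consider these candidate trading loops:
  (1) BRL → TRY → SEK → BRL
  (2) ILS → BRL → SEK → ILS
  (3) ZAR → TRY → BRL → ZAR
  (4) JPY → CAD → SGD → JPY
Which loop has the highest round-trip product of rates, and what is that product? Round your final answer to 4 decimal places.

1.0826

(1) 5.918 × 0.3416 × 0.5105 = 1.03202
(2) 1.22 × 1.988 × 0.4186 = 1.01526
(3) 1.755 × 0.1759 × 3.507 = 1.08263
(4) 0.00886 × 1.026 × 101.9 = 0.92631
Highest is cycle (3) at 1.0826 (>1, arbitrage).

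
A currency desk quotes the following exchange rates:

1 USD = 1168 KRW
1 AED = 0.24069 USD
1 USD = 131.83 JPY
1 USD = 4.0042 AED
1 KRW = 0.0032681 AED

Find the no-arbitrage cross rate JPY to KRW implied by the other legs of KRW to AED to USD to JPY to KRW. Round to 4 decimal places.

Known legs of the cycle: 0.0032681 × 0.24069 × 131.83 = 0.10369734471987
For no arbitrage the full-cycle product must be 1, so the missing rate is 1 / 0.10369734471987 ≈ 9.643448.

9.6434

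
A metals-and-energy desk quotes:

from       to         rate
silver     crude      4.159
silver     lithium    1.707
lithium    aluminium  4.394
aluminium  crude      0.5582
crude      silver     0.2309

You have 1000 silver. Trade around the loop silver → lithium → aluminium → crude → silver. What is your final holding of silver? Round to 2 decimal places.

1000 silver × 1.707 = 1707 lithium
1707 lithium × 4.394 = 7500.558 aluminium
7500.558 aluminium × 0.5582 = 4186.8114756 crude
4186.8114756 crude × 0.2309 = 966.73476971604 silver

966.73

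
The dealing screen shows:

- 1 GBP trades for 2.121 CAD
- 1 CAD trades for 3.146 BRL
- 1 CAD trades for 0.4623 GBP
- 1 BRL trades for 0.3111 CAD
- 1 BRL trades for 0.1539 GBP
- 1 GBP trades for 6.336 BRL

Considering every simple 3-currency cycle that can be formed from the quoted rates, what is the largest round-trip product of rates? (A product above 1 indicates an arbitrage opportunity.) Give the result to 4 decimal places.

GBP→CAD→BRL→GBP: 2.121 × 3.146 × 0.1539 = 1.02692
GBP→BRL→CAD→GBP: 6.336 × 0.3111 × 0.4623 = 0.91125
Maximum is GBP→CAD→BRL→GBP at 1.0269; arbitrage exists.

1.0269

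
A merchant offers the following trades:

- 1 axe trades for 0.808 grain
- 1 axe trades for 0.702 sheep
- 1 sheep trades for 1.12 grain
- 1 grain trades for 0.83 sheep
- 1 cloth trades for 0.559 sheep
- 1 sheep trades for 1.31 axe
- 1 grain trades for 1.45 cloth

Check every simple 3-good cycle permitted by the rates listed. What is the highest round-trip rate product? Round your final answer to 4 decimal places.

0.9078

sheep→grain→cloth→sheep: 1.12 × 1.45 × 0.559 = 0.90782
sheep→axe→grain→sheep: 1.31 × 0.808 × 0.83 = 0.87854
Maximum is sheep→grain→cloth→sheep at 0.9078; no arbitrage — every cycle loses value.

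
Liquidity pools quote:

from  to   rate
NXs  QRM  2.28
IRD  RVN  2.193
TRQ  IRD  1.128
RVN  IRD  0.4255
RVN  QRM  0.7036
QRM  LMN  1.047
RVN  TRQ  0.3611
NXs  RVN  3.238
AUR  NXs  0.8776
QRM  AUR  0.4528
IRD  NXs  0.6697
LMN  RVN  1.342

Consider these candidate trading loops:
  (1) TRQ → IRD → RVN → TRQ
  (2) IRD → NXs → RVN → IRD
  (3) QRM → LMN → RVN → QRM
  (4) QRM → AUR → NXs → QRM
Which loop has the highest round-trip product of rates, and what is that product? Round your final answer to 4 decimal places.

0.9886

(1) 1.128 × 2.193 × 0.3611 = 0.89325
(2) 0.6697 × 3.238 × 0.4255 = 0.92269
(3) 1.047 × 1.342 × 0.7036 = 0.98861
(4) 0.4528 × 0.8776 × 2.28 = 0.90602
Highest is cycle (3) at 0.9886 (≤1, no arbitrage).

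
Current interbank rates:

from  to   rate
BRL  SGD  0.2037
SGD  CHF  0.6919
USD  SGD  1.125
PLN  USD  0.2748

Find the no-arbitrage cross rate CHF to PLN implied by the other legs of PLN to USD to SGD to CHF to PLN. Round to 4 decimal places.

4.6751

Known legs of the cycle: 0.2748 × 1.125 × 0.6919 = 0.213900885
For no arbitrage the full-cycle product must be 1, so the missing rate is 1 / 0.213900885 ≈ 4.675062.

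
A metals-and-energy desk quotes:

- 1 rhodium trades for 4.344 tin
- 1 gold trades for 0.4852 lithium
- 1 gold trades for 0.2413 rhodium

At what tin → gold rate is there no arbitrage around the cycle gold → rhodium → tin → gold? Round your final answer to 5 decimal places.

Known legs of the cycle: 0.2413 × 4.344 = 1.0482072
For no arbitrage the full-cycle product must be 1, so the missing rate is 1 / 1.0482072 ≈ 0.9540099.

0.95401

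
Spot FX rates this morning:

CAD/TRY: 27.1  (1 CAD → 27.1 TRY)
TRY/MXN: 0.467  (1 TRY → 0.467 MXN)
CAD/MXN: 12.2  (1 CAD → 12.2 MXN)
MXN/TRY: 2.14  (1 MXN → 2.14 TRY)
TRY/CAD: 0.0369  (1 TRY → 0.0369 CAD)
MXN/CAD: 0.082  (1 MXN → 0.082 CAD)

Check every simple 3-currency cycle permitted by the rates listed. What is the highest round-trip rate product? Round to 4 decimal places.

CAD→TRY→MXN→CAD: 27.1 × 0.467 × 0.082 = 1.03777
CAD→MXN→TRY→CAD: 12.2 × 2.14 × 0.0369 = 0.96339
Maximum is CAD→TRY→MXN→CAD at 1.0378; arbitrage exists.

1.0378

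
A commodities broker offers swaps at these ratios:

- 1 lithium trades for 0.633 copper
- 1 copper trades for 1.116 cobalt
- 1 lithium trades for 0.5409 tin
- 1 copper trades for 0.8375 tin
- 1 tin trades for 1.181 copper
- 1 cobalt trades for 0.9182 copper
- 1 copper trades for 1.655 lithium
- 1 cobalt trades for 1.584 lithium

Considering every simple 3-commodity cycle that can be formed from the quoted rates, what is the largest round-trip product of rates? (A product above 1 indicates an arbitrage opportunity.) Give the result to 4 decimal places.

cobalt→lithium→copper→cobalt: 1.584 × 0.633 × 1.116 = 1.11898
copper→lithium→tin→copper: 1.655 × 0.5409 × 1.181 = 1.05722
Maximum is cobalt→lithium→copper→cobalt at 1.1190; arbitrage exists.

1.1190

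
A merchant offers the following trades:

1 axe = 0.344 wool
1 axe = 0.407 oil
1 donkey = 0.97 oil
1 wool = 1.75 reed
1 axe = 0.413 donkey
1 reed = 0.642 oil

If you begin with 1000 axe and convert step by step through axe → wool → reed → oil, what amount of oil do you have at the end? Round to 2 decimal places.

386.48

1000 axe × 0.344 = 344 wool
344 wool × 1.75 = 602 reed
602 reed × 0.642 = 386.484 oil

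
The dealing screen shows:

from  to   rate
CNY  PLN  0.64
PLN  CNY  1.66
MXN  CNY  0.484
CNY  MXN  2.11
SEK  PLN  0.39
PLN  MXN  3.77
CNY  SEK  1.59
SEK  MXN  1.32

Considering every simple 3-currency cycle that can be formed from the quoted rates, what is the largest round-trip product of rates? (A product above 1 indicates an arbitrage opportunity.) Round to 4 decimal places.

CNY→PLN→MXN→CNY: 0.64 × 3.77 × 0.484 = 1.16780
CNY→SEK→PLN→CNY: 1.59 × 0.39 × 1.66 = 1.02937
CNY→SEK→MXN→CNY: 1.59 × 1.32 × 0.484 = 1.01582
Maximum is CNY→PLN→MXN→CNY at 1.1678; arbitrage exists.

1.1678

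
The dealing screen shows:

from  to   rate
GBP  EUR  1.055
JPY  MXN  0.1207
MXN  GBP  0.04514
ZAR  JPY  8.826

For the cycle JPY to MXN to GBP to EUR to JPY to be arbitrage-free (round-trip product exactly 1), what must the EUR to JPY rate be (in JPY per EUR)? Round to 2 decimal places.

173.97

Known legs of the cycle: 0.1207 × 0.04514 × 1.055 = 0.00574805989
For no arbitrage the full-cycle product must be 1, so the missing rate is 1 / 0.00574805989 ≈ 173.9717.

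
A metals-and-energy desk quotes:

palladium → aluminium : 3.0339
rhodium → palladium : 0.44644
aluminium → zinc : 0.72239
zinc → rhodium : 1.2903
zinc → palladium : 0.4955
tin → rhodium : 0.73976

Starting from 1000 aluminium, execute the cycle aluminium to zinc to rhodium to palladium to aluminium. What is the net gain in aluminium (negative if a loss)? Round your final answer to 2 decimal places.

1000 aluminium × 0.72239 = 722.39 zinc
722.39 zinc × 1.2903 = 932.099817 rhodium
932.099817 rhodium × 0.44644 = 416.12664230148 palladium
416.12664230148 palladium × 3.0339 = 1262.486620078460172 aluminium
Net change: 1262.486620078460172 − 1000 = 262.486620078460172 aluminium

262.49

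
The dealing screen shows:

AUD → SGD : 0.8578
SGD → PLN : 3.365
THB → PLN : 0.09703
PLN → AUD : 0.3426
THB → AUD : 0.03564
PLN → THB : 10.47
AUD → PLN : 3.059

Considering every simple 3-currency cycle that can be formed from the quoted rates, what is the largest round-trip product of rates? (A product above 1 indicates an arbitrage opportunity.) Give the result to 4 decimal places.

THB→AUD→PLN→THB: 0.03564 × 3.059 × 10.47 = 1.14147
PLN→AUD→SGD→PLN: 0.3426 × 0.8578 × 3.365 = 0.98891
Maximum is THB→AUD→PLN→THB at 1.1415; arbitrage exists.

1.1415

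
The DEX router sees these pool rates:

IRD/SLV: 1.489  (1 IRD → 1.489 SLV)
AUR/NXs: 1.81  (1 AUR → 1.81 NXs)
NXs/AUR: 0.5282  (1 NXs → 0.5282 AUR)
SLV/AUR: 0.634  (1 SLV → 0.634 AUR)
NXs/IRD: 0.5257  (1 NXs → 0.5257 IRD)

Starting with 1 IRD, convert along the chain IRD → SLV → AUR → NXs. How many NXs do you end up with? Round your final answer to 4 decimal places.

1.7087

1 IRD × 1.489 = 1.489 SLV
1.489 SLV × 0.634 = 0.944026 AUR
0.944026 AUR × 1.81 = 1.70868706 NXs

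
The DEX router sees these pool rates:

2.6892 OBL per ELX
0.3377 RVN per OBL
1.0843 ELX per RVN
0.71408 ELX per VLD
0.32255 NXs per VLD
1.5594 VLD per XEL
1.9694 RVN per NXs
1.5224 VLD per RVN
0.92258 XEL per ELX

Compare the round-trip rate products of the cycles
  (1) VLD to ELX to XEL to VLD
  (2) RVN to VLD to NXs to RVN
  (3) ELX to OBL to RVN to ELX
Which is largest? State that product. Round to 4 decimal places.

(1) 0.71408 × 0.92258 × 1.5594 = 1.02733
(2) 1.5224 × 0.32255 × 1.9694 = 0.96707
(3) 2.6892 × 0.3377 × 1.0843 = 0.98470
Highest is cycle (1) at 1.0273 (>1, arbitrage).

1.0273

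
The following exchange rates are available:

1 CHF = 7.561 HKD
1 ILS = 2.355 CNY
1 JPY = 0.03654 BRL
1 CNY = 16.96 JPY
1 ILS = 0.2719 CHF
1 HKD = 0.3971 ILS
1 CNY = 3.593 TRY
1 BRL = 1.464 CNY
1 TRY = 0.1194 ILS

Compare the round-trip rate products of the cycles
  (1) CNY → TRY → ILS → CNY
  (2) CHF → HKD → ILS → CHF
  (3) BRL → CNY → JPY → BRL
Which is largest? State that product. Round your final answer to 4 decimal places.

1.0103

(1) 3.593 × 0.1194 × 2.355 = 1.01030
(2) 7.561 × 0.3971 × 0.2719 = 0.81637
(3) 1.464 × 16.96 × 0.03654 = 0.90727
Highest is cycle (1) at 1.0103 (>1, arbitrage).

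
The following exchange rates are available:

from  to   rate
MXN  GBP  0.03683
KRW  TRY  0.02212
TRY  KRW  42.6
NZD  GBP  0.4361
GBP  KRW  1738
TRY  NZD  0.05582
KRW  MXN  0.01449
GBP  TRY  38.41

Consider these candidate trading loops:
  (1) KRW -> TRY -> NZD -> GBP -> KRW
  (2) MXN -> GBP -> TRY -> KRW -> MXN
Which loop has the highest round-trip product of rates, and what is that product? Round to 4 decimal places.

0.9359

(1) 0.02212 × 0.05582 × 0.4361 × 1738 = 0.93586
(2) 0.03683 × 38.41 × 42.6 × 0.01449 = 0.87322
Highest is cycle (1) at 0.9359 (≤1, no arbitrage).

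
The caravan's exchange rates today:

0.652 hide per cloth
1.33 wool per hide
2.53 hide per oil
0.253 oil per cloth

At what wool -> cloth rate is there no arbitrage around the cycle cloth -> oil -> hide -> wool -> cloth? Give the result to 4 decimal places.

1.1746

Known legs of the cycle: 0.253 × 2.53 × 1.33 = 0.8513197
For no arbitrage the full-cycle product must be 1, so the missing rate is 1 / 0.8513197 ≈ 1.174647.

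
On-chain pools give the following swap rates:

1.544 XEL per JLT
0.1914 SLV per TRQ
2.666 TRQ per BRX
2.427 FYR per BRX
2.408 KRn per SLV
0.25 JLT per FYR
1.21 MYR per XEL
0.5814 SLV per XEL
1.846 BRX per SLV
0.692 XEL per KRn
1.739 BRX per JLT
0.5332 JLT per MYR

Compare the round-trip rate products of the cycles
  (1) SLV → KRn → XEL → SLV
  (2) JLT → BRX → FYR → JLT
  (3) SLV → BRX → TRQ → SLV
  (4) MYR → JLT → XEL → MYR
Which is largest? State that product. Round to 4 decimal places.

(1) 2.408 × 0.692 × 0.5814 = 0.96881
(2) 1.739 × 2.427 × 0.25 = 1.05514
(3) 1.846 × 2.666 × 0.1914 = 0.94196
(4) 0.5332 × 1.544 × 1.21 = 0.99615
Highest is cycle (2) at 1.0551 (>1, arbitrage).

1.0551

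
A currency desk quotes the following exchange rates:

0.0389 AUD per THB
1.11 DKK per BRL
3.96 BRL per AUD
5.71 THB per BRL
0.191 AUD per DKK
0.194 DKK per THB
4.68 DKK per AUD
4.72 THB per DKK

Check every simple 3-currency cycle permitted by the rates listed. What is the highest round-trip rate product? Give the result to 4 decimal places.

0.8796

AUD→BRL→THB→AUD: 3.96 × 5.71 × 0.0389 = 0.87959
DKK→THB→AUD→DKK: 4.72 × 0.0389 × 4.68 = 0.85929
DKK→AUD→BRL→DKK: 0.191 × 3.96 × 1.11 = 0.83956
Maximum is AUD→BRL→THB→AUD at 0.8796; no arbitrage — every cycle loses value.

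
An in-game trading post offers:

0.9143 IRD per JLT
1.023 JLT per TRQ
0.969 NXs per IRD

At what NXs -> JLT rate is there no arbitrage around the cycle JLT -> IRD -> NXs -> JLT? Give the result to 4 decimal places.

1.1287

Known legs of the cycle: 0.9143 × 0.969 = 0.8859567
For no arbitrage the full-cycle product must be 1, so the missing rate is 1 / 0.8859567 ≈ 1.128723.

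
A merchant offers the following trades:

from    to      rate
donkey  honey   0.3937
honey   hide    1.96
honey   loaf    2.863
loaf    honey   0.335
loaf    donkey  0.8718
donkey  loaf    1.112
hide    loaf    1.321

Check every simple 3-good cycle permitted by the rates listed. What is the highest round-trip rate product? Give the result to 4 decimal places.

honey→loaf→donkey→honey: 2.863 × 0.8718 × 0.3937 = 0.98266
hide→loaf→honey→hide: 1.321 × 0.335 × 1.96 = 0.86737
Maximum is honey→loaf→donkey→honey at 0.9827; no arbitrage — every cycle loses value.

0.9827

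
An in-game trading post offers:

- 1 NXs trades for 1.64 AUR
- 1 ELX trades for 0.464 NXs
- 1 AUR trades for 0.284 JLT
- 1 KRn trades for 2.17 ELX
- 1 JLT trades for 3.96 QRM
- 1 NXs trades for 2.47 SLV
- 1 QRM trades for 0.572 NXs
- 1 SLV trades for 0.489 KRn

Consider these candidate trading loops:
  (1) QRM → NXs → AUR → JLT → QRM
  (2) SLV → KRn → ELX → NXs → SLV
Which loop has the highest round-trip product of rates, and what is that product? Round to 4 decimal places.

1.2161

(1) 0.572 × 1.64 × 0.284 × 3.96 = 1.05500
(2) 0.489 × 2.17 × 0.464 × 2.47 = 1.21614
Highest is cycle (2) at 1.2161 (>1, arbitrage).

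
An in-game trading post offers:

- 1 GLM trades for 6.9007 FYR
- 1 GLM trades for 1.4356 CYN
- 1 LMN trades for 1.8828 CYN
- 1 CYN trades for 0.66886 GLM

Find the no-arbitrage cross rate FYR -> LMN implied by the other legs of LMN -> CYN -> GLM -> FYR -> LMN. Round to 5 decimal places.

Known legs of the cycle: 1.8828 × 0.66886 × 6.9007 = 8.6902558259256
For no arbitrage the full-cycle product must be 1, so the missing rate is 1 / 8.6902558259256 ≈ 0.1150714.

0.11507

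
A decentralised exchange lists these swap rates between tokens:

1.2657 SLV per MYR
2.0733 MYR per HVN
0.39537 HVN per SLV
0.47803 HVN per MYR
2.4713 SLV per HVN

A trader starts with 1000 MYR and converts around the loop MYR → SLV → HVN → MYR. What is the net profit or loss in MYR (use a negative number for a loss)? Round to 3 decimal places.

37.520

1000 MYR × 1.2657 = 1265.7 SLV
1265.7 SLV × 0.39537 = 500.419809 HVN
500.419809 HVN × 2.0733 = 1037.5203899997 MYR
Net change: 1037.5203899997 − 1000 = 37.5203899997 MYR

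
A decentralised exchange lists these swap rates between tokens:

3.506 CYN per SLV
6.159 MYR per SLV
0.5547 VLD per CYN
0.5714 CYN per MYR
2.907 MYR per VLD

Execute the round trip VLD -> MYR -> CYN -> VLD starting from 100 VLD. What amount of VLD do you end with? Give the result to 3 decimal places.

100 VLD × 2.907 = 290.7 MYR
290.7 MYR × 0.5714 = 166.10598 CYN
166.10598 CYN × 0.5547 = 92.138987106 VLD

92.139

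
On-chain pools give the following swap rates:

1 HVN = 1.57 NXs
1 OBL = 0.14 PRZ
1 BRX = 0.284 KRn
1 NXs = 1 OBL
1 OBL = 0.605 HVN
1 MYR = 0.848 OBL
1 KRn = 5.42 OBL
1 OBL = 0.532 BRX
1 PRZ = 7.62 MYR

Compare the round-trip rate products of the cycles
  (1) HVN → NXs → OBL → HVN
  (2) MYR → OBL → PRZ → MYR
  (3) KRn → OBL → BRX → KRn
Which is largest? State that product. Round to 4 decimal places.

(1) 1.57 × 1 × 0.605 = 0.94985
(2) 0.848 × 0.14 × 7.62 = 0.90465
(3) 5.42 × 0.532 × 0.284 = 0.81890
Highest is cycle (1) at 0.9499 (≤1, no arbitrage).

0.9499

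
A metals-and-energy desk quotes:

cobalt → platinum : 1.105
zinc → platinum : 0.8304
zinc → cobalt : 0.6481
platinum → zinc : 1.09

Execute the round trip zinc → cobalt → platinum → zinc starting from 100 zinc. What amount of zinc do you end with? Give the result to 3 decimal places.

78.060

100 zinc × 0.6481 = 64.81 cobalt
64.81 cobalt × 1.105 = 71.61505 platinum
71.61505 platinum × 1.09 = 78.0604045 zinc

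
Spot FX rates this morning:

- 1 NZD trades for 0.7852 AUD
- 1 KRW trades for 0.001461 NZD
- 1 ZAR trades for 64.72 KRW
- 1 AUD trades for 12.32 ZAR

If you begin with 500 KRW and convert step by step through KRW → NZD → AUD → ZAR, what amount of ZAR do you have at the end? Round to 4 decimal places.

500 KRW × 0.001461 = 0.7305 NZD
0.7305 NZD × 0.7852 = 0.5735886 AUD
0.5735886 AUD × 12.32 = 7.066611552 ZAR

7.0666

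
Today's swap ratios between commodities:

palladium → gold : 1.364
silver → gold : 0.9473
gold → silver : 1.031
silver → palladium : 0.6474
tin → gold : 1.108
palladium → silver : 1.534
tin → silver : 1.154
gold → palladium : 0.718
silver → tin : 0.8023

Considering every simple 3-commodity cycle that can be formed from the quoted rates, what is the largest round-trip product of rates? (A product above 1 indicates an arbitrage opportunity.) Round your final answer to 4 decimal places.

silver→gold→palladium→silver: 0.9473 × 0.718 × 1.534 = 1.04337
silver→tin→gold→silver: 0.8023 × 1.108 × 1.031 = 0.91651
silver→palladium→gold→silver: 0.6474 × 1.364 × 1.031 = 0.91043
Maximum is silver→gold→palladium→silver at 1.0434; arbitrage exists.

1.0434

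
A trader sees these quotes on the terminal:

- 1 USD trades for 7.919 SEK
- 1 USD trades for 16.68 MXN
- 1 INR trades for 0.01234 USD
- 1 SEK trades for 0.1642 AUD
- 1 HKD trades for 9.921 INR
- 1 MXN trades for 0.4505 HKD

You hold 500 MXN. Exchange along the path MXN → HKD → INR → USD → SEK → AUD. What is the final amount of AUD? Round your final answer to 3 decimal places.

500 MXN × 0.4505 = 225.25 HKD
225.25 HKD × 9.921 = 2234.70525 INR
2234.70525 INR × 0.01234 = 27.576262785 USD
27.576262785 USD × 7.919 = 218.376424994415 SEK
218.376424994415 SEK × 0.1642 = 35.857408984082943 AUD

35.857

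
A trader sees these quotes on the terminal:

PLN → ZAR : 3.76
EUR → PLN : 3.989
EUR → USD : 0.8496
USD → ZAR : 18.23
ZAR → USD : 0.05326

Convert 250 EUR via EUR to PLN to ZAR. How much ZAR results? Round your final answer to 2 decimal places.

3749.66

250 EUR × 3.989 = 997.25 PLN
997.25 PLN × 3.76 = 3749.66 ZAR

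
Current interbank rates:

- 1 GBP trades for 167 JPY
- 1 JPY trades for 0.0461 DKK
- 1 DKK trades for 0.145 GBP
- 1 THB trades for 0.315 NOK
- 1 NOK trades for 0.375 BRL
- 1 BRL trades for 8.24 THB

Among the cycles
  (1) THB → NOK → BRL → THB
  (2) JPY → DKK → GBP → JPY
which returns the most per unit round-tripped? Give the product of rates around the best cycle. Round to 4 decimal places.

(1) 0.315 × 0.375 × 8.24 = 0.97335
(2) 0.0461 × 0.145 × 167 = 1.11631
Highest is cycle (2) at 1.1163 (>1, arbitrage).

1.1163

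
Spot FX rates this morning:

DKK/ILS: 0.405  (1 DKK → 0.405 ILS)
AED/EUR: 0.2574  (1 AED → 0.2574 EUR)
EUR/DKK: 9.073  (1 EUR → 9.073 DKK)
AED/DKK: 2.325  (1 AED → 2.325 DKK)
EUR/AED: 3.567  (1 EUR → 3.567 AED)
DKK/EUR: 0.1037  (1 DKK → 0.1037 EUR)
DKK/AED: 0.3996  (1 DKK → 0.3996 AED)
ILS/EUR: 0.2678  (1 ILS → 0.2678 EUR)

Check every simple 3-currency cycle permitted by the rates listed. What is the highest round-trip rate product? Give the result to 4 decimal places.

0.9840

ILS→EUR→DKK→ILS: 0.2678 × 9.073 × 0.405 = 0.98405
AED→EUR→DKK→AED: 0.2574 × 9.073 × 0.3996 = 0.93322
AED→DKK→EUR→AED: 2.325 × 0.1037 × 3.567 = 0.86001
Maximum is ILS→EUR→DKK→ILS at 0.9840; no arbitrage — every cycle loses value.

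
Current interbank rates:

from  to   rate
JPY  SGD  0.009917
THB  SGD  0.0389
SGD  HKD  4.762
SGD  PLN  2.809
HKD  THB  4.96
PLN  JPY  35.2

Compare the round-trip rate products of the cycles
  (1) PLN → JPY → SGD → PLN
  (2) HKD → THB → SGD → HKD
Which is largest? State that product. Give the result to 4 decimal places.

0.9806

(1) 35.2 × 0.009917 × 2.809 = 0.98056
(2) 4.96 × 0.0389 × 4.762 = 0.91880
Highest is cycle (1) at 0.9806 (≤1, no arbitrage).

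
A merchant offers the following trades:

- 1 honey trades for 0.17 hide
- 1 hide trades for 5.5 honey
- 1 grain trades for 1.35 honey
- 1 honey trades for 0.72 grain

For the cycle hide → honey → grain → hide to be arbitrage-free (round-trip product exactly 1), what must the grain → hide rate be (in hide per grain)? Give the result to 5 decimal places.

Known legs of the cycle: 5.5 × 0.72 = 3.96
For no arbitrage the full-cycle product must be 1, so the missing rate is 1 / 3.96 ≈ 0.2525253.

0.25253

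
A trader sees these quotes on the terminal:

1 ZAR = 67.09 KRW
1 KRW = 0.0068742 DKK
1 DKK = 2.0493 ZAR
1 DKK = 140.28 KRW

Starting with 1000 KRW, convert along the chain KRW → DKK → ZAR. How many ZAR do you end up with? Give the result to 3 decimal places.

14.087

1000 KRW × 0.0068742 = 6.8742 DKK
6.8742 DKK × 2.0493 = 14.08729806 ZAR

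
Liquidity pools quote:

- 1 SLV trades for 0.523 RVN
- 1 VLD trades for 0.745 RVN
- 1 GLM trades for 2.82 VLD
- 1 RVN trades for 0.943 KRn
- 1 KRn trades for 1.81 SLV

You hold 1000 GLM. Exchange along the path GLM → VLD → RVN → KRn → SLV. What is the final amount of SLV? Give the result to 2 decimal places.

1000 GLM × 2.82 = 2820 VLD
2820 VLD × 0.745 = 2100.9 RVN
2100.9 RVN × 0.943 = 1981.1487 KRn
1981.1487 KRn × 1.81 = 3585.879147 SLV

3585.88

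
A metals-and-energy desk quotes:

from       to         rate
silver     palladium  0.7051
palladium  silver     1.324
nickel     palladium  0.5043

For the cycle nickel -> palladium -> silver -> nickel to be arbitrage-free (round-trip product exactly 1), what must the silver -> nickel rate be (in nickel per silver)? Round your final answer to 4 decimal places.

Known legs of the cycle: 0.5043 × 1.324 = 0.6676932
For no arbitrage the full-cycle product must be 1, so the missing rate is 1 / 0.6676932 ≈ 1.497694.

1.4977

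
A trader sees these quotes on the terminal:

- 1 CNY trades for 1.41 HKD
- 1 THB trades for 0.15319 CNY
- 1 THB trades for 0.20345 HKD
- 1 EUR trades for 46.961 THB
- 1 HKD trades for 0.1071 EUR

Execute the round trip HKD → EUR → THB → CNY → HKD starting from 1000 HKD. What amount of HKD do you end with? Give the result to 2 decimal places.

1000 HKD × 0.1071 = 107.1 EUR
107.1 EUR × 46.961 = 5029.5231 THB
5029.5231 THB × 0.15319 = 770.472643689 CNY
770.472643689 CNY × 1.41 = 1086.36642760149 HKD

1086.37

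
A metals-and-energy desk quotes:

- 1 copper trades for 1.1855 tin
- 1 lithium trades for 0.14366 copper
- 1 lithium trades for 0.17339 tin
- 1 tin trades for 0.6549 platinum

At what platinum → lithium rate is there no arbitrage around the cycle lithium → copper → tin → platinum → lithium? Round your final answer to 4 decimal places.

8.9658

Known legs of the cycle: 0.14366 × 1.1855 × 0.6549 = 0.111535318257
For no arbitrage the full-cycle product must be 1, so the missing rate is 1 / 0.111535318257 ≈ 8.965770.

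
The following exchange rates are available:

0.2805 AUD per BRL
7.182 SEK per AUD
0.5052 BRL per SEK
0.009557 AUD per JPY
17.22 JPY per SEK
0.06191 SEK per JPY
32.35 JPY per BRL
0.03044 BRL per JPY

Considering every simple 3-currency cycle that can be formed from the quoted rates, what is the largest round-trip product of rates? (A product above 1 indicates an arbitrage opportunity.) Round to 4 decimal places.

JPY→AUD→SEK→JPY: 0.009557 × 7.182 × 17.22 = 1.18195
BRL→AUD→SEK→BRL: 0.2805 × 7.182 × 0.5052 = 1.01775
BRL→JPY→SEK→BRL: 32.35 × 0.06191 × 0.5052 = 1.01181
Maximum is JPY→AUD→SEK→JPY at 1.1820; arbitrage exists.

1.1820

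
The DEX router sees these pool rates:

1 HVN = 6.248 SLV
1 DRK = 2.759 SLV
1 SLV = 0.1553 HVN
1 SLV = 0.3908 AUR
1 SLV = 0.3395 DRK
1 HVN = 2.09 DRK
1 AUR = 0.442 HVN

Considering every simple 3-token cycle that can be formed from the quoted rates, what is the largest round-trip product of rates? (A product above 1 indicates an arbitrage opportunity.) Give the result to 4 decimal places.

AUR→HVN→SLV→AUR: 0.442 × 6.248 × 0.3908 = 1.07924
DRK→SLV→HVN→DRK: 2.759 × 0.1553 × 2.09 = 0.89551
Maximum is AUR→HVN→SLV→AUR at 1.0792; arbitrage exists.

1.0792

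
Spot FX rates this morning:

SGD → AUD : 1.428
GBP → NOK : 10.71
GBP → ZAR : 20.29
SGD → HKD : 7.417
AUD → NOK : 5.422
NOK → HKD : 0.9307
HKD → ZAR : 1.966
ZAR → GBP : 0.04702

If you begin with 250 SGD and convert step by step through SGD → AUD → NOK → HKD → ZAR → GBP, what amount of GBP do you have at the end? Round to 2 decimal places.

166.53

250 SGD × 1.428 = 357 AUD
357 AUD × 5.422 = 1935.654 NOK
1935.654 NOK × 0.9307 = 1801.5131778 HKD
1801.5131778 HKD × 1.966 = 3541.7749075548 ZAR
3541.7749075548 ZAR × 0.04702 = 166.534256153226696 GBP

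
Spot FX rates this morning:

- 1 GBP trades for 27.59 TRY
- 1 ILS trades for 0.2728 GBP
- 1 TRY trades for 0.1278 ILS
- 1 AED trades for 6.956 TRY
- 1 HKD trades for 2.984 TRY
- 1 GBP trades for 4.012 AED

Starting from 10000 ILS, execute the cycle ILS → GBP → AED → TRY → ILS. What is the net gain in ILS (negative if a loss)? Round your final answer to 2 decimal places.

-270.38

10000 ILS × 0.2728 = 2728 GBP
2728 GBP × 4.012 = 10944.736 AED
10944.736 AED × 6.956 = 76131.583616 TRY
76131.583616 TRY × 0.1278 = 9729.6163861248 ILS
Net change: 9729.6163861248 − 10000 = -270.3836138752 ILS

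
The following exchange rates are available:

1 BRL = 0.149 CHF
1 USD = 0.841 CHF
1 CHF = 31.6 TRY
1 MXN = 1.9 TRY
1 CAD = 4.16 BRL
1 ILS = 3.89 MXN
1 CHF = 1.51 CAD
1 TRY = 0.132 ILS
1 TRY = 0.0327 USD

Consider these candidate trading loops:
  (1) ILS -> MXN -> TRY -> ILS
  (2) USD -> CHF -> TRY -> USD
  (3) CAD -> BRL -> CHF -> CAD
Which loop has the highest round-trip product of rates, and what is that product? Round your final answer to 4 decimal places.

0.9756

(1) 3.89 × 1.9 × 0.132 = 0.97561
(2) 0.841 × 31.6 × 0.0327 = 0.86902
(3) 4.16 × 0.149 × 1.51 = 0.93596
Highest is cycle (1) at 0.9756 (≤1, no arbitrage).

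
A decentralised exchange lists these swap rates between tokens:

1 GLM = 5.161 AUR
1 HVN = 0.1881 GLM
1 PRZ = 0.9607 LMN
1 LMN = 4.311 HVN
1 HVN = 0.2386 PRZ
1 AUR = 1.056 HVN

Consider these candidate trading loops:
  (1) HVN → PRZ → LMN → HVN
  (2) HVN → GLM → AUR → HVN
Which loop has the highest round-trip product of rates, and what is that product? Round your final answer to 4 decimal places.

(1) 0.2386 × 0.9607 × 4.311 = 0.98818
(2) 0.1881 × 5.161 × 1.056 = 1.02515
Highest is cycle (2) at 1.0251 (>1, arbitrage).

1.0251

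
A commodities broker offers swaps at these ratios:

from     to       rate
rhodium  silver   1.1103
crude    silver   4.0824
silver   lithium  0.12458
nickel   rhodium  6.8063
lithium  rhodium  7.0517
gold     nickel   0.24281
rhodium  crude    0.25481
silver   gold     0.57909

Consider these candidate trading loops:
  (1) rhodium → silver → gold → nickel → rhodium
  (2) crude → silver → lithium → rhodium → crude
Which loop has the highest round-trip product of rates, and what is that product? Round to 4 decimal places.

1.0626

(1) 1.1103 × 0.57909 × 0.24281 × 6.8063 = 1.06259
(2) 4.0824 × 0.12458 × 7.0517 × 0.25481 = 0.91385
Highest is cycle (1) at 1.0626 (>1, arbitrage).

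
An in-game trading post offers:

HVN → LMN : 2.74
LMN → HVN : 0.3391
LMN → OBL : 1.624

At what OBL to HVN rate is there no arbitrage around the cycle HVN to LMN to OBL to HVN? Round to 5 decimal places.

0.22473

Known legs of the cycle: 2.74 × 1.624 = 4.44976
For no arbitrage the full-cycle product must be 1, so the missing rate is 1 / 4.44976 ≈ 0.2247312.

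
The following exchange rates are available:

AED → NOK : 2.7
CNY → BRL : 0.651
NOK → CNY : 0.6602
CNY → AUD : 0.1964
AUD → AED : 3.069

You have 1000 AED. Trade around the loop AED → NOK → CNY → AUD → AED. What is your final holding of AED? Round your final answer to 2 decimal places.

1000 AED × 2.7 = 2700 NOK
2700 NOK × 0.6602 = 1782.54 CNY
1782.54 CNY × 0.1964 = 350.090856 AUD
350.090856 AUD × 3.069 = 1074.428837064 AED

1074.43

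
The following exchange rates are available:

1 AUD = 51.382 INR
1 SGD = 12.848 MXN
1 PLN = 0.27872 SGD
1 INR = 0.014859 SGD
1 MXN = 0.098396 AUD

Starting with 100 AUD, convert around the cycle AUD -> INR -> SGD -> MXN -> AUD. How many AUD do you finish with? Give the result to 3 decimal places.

96.519

100 AUD × 51.382 = 5138.2 INR
5138.2 INR × 0.014859 = 76.3485138 SGD
76.3485138 SGD × 12.848 = 980.9257053024 MXN
980.9257053024 MXN × 0.098396 = 96.5191656989349504 AUD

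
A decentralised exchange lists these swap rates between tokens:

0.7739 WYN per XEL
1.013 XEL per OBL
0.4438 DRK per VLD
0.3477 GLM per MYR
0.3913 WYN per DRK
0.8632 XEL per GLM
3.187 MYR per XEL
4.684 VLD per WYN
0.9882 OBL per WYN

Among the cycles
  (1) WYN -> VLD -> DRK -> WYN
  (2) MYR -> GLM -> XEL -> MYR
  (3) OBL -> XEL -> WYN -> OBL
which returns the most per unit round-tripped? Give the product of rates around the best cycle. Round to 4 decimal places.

0.9565

(1) 4.684 × 0.4438 × 0.3913 = 0.81342
(2) 0.3477 × 0.8632 × 3.187 = 0.95653
(3) 1.013 × 0.7739 × 0.9882 = 0.77471
Highest is cycle (2) at 0.9565 (≤1, no arbitrage).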